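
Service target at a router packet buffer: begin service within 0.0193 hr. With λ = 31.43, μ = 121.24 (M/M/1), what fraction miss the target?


ρ = 31.43/121.24 = 0.2592
P(Wq > t) = ρ·e^{−(μ−λ)t} = 0.2592·e^{−1.7333}
= 0.2592·0.176695 = 0.045806

Final: 0.045806


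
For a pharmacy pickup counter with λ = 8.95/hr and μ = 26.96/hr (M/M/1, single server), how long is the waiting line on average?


ρ = 8.95/26.96 = 0.3320
Lq = ρ²/(1−ρ) = 0.1102/0.6680 = 0.1650

Final: 0.1650


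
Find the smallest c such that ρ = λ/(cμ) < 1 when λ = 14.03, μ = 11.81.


Stability requires cμ > λ ⇔ c > λ/μ.
λ/μ = 14.03/11.81 = 1.1880
Minimum integer c = ⌊1.1880⌋ + 1 = 2
Check: 2·11.81 = 23.62 > 14.03, while 1·11.81 = 11.81 ≤ 14.03

Final: 2 servers


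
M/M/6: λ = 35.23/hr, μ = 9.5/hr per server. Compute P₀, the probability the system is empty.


a = λ/μ = 35.23/9.5 = 3.7084; ρ = a/c = 0.6181
Σ_{k=0}^{5} a^k/k! (terms k=0..5) = 1.00000 + 3.70842 + 6.87619 + 8.49994 + 7.88034 + 5.84472 = 33.80962
Tail: a^6/(6!(1−ρ)) = 2600.96332/(720·0.3819) = 9.45841
P₀ = 1/(33.80962 + 9.45841) = 1/43.26803 = 0.023112

Final: 0.023112


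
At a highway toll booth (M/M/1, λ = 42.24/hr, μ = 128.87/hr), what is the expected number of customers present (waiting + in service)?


ρ = λ/μ = 42.24/128.87 = 0.3278
L = ρ/(1−ρ) = 0.3278/(1 − 0.3278) = 0.3278/0.6722 = 0.4876

Final: 0.4876


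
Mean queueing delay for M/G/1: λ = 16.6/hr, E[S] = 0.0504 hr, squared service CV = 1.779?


ρ = λ·E[S] = 16.6·0.0504 = 0.8366
E[S²] = E[S]²(1+C_s²) = 0.0504²·(1+1.779) = 0.007059
Wq = λ·E[S²]/(2(1−ρ)) = 16.6·0.007059/(2·0.1634) = 0.35866 hr

Final: 0.35866 hr


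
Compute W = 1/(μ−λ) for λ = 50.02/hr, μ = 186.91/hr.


W = 1/(μ−λ) = 1/(186.91 − 50.02) = 1/136.89 = 0.007305 hr

Final: 0.007305 hr


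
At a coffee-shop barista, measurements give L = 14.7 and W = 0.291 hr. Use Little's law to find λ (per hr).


λ = L/W = 14.7/0.291 = 50.5155 /hr

Final: 50.5155 /hr


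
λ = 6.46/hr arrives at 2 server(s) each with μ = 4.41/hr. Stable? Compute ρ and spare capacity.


Total capacity cμ = 2·4.41 = 8.82/hr
ρ = λ/(cμ) = 6.46/8.82 = 0.7324
Stable ⇔ ρ < 1: YES
Spare capacity = cμ − λ = 8.82 − 6.46 = 2.36/hr

Final: ρ = 0.7324; stable; margin = 2.36/hr


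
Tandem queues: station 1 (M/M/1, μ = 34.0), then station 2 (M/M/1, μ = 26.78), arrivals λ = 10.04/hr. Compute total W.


Each node sees arrival rate λ = 10.04/hr (tandem ⇒ throughput preserved).
W₁ = 1/(μ₁−λ) = 1/(34.0−10.04) = 0.04174 hr
W₂ = 1/(μ₂−λ) = 1/(26.78−10.04) = 0.05974 hr
W_total = W₁ + W₂ = 0.04174 + 0.05974 = 0.10147 hr

Final: 0.10147 hr


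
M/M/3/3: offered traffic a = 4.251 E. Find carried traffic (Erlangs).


B(3,4.251) = 0.472624 (Erlang-B)
Carried load = a(1 − B) = 4.251·(1 − 0.472624) = 4.251·0.527376 = 2.2419 E

Final: 2.2419 Erlangs


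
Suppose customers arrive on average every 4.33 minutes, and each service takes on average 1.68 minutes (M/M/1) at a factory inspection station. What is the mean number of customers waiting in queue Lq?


λ = 60/4.33 = 13.8568 /hr
μ = 60/1.68 = 35.7143 /hr
ρ = λ/μ = 13.8568/35.7143 = 0.3880
Lq = ρ²/(1−ρ) = 0.1505/0.6120 = 0.2460

Final: 0.2460


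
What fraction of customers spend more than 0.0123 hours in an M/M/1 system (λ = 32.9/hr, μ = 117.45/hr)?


W ~ Exponential(μ−λ) for M/M/1.
μ − λ = 117.45 − 32.9 = 84.5500
P(W > t) = e^{−(μ−λ)t} = e^{−1.0400} = 0.353467

Final: 0.353467


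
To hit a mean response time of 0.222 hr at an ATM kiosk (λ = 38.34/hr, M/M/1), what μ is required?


W = 1/(μ−λ) ⇒ μ − λ = 1/W = 1/0.222 = 4.5045
μ = λ + 1/W = 38.34 + 4.5045 = 42.8445 per hr

Final: 42.8445 /hr


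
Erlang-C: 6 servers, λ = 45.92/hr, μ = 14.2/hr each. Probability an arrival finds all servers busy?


a = λ/μ = 3.2338; ρ = a/6 = 0.5390
P₀ = 0.038391 (from M/M/c formula)
C(c,a) = [a^c/(c!(1−ρ))]·P₀ = [1143.61860/(720·0.4610)]·0.038391
= 3.44522·0.038391 = 0.132266

Final: 0.132266


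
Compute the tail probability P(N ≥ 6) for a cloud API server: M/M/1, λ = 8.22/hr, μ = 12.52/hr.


ρ = 8.22/12.52 = 0.6565
P(N ≥ n) = ρ^n = 0.6565^6 = 0.080095

Final: 0.080095


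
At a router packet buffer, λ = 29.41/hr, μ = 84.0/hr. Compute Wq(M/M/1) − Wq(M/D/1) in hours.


ρ = 29.41/84.0 = 0.3501
Wq(M/M/1) = ρ/(μ−λ) = 0.3501/54.59 = 0.006414 hr
Wq(M/D/1) = ρ/(2(μ−λ)) = 0.003207 hr
Savings = 0.006414 − 0.003207 = 0.003207 hr

Final: 0.003207 hr


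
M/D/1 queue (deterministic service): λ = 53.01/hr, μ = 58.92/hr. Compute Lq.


ρ = 53.01/58.92 = 0.8997
M/D/1: Lq = ρ²/(2(1−ρ)) = 0.8095/(2·0.1003) = 4.03492

Final: 4.03492


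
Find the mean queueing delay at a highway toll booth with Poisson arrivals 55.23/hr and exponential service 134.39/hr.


ρ = 55.23/134.39 = 0.4110
Wq = ρ/(μ−λ) = 0.4110/(134.39 − 55.23) = 0.4110/79.16 = 0.005192 hr

Final: 0.005192 hr


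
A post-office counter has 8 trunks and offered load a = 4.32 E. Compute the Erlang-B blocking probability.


B(c,a) = (a^c/c!) / Σ_{k=0}^{c} a^k/k!
a^8/8! = 3.008496
Σ terms (k=0..8): 1.00000 + 4.32000 + 9.33120 + 13.43693 + 14.51188 + 12.53827 + 9.02755 + 5.57129 + 3.00850 = 72.745613
B = 3.008496/72.745613 = 0.041356

Final: 0.041356


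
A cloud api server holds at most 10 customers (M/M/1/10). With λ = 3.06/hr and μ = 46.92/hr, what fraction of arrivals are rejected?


ρ = λ/μ = 3.06/46.92 = 0.06522
P_K = (1−ρ)ρ^K/(1−ρ^(K+1)) = (0.9348·1.392e-12)/(1 − 9.078e-14)
= 1.301e-12/1.000000 = 1.301e-12

Final: 1.301e-12


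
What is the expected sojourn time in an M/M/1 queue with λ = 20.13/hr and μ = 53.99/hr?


W = 1/(μ−λ) = 1/(53.99 − 20.13) = 1/33.86 = 0.02953 hr

Final: 0.02953 hr


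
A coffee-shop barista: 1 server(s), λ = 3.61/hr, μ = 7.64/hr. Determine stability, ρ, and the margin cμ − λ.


Total capacity cμ = 1·7.64 = 7.64/hr
ρ = λ/(cμ) = 3.61/7.64 = 0.4725
Stable ⇔ ρ < 1: YES
Spare capacity = cμ − λ = 7.64 − 3.61 = 4.03/hr

Final: ρ = 0.4725; stable; margin = 4.03/hr


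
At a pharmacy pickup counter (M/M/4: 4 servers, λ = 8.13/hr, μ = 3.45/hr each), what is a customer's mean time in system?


a = 2.3565; ρ = 0.5891; P₀ = 0.087401
Lq = P₀·a^c·ρ/(c!(1−ρ)²) = 0.39192
Wq = Lq/λ = 0.39192/8.13 = 0.04821 hr
W = Wq + 1/μ = 0.04821 + 0.28986 = 0.33806 hr

Final: 0.33806 hr


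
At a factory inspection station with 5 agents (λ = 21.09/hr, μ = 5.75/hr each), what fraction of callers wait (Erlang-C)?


a = λ/μ = 3.6678; ρ = a/5 = 0.7336
P₀ = 0.020868 (from M/M/c formula)
C(c,a) = [a^c/(c!(1−ρ))]·P₀ = [663.80982/(120·0.2664)]·0.020868
= 20.76211·0.020868 = 0.433256

Final: 0.433256


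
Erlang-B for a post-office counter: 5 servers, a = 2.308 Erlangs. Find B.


B(c,a) = (a^c/c!) / Σ_{k=0}^{c} a^k/k!
a^5/5! = 0.545755
Σ terms (k=0..5): 1.00000 + 2.30800 + 2.66343 + 2.04907 + 1.18231 + 0.54576 = 9.748566
B = 0.545755/9.748566 = 0.055983

Final: 0.055983


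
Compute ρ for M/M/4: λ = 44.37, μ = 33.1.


ρ = λ/(cμ) = 44.37/(4·33.1) = 44.37/132.40 = 0.3351

Final: 0.3351


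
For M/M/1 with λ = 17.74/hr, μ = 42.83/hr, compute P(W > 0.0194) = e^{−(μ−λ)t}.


W ~ Exponential(μ−λ) for M/M/1.
μ − λ = 42.83 − 17.74 = 25.0900
P(W > t) = e^{−(μ−λ)t} = e^{−0.4867} = 0.614623

Final: 0.614623


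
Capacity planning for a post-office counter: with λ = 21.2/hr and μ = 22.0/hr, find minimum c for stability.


Stability requires cμ > λ ⇔ c > λ/μ.
λ/μ = 21.2/22.0 = 0.9636
Minimum integer c = ⌊0.9636⌋ + 1 = 1
Check: 1·22.0 = 22.00 > 21.2, while 0·22.0 = 0.00 ≤ 21.2

Final: 1 servers


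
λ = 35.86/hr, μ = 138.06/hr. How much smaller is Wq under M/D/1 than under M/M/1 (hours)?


ρ = 35.86/138.06 = 0.2597
Wq(M/M/1) = ρ/(μ−λ) = 0.2597/102.20 = 0.002542 hr
Wq(M/D/1) = ρ/(2(μ−λ)) = 0.001271 hr
Savings = 0.002542 − 0.001271 = 0.001271 hr

Final: 0.001271 hr


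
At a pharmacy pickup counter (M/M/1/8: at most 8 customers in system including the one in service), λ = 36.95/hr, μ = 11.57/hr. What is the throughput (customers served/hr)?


ρ = 3.1936; P_K = (1−ρ)ρ^8/(1−ρ^9) = 0.686894
λ_eff = λ(1 − P_K) = 36.95·(1 − 0.686894) = 36.95·0.313106 = 11.5693 /hr

Final: 11.5693 /hr


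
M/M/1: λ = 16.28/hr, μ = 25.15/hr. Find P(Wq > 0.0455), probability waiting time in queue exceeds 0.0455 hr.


ρ = 16.28/25.15 = 0.6473
P(Wq > t) = ρ·e^{−(μ−λ)t} = 0.6473·e^{−0.4036}
= 0.6473·0.667921 = 0.432356

Final: 0.432356


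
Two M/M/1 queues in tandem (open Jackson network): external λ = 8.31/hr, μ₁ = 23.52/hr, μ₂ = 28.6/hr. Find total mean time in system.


Each node sees arrival rate λ = 8.31/hr (tandem ⇒ throughput preserved).
W₁ = 1/(μ₁−λ) = 1/(23.52−8.31) = 0.06575 hr
W₂ = 1/(μ₂−λ) = 1/(28.6−8.31) = 0.04929 hr
W_total = W₁ + W₂ = 0.06575 + 0.04929 = 0.11503 hr

Final: 0.11503 hr


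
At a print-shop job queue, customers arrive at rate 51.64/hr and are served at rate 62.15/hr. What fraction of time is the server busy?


ρ = λ/μ = 51.64/62.15 = 0.8309

Final: 0.8309


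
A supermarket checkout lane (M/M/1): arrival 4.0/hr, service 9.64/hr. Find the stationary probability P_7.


ρ = 4.0/9.64 = 0.4149
P_n = (1−ρ)·ρ^n = (1 − 0.4149)·0.4149^7 = 0.5851·0.002118 = 0.001239

Final: 0.001239


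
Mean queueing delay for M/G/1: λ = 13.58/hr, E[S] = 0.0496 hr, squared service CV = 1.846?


ρ = λ·E[S] = 13.58·0.0496 = 0.6736
E[S²] = E[S]²(1+C_s²) = 0.0496²·(1+1.846) = 0.007002
Wq = λ·E[S²]/(2(1−ρ)) = 13.58·0.007002/(2·0.3264) = 0.14564 hr

Final: 0.14564 hr


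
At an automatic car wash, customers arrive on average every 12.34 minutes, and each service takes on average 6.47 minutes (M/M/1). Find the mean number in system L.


λ = 60/12.34 = 4.8622 /hr
μ = 60/6.47 = 9.2736 /hr
ρ = λ/μ = 4.8622/9.2736 = 0.5243
L = ρ/(1−ρ) = 0.5243/0.4757 = 1.1022

Final: 1.1022


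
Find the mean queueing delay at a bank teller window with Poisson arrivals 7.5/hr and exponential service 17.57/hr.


ρ = 7.5/17.57 = 0.4269
Wq = ρ/(μ−λ) = 0.4269/(17.57 − 7.5) = 0.4269/10.07 = 0.04239 hr

Final: 0.04239 hr


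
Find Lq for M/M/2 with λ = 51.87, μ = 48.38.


a = λ/μ = 1.0721; ρ = a/2 = 0.5361
P₀ = 0.302025
Lq = P₀·a^c·ρ / (c!·(1−ρ)²) = 0.302025·1.14948·0.5361/(2·0.21523)
= 0.43234

Final: 0.43234


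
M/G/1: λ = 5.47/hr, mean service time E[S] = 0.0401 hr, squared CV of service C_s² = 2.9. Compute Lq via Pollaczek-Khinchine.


ρ = λ·E[S] = 5.47·0.0401 = 0.2193
Lq = ρ²(1+C_s²)/(2(1−ρ)) = 0.04811·(1+2.9)/(2·0.7807)
= 0.04811·3.9000/1.5613 = 0.12018

Final: 0.12018


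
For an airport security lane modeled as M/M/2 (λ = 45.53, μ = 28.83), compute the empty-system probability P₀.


a = λ/μ = 45.53/28.83 = 1.5793; ρ = a/c = 0.7896
Σ_{k=0}^{1} a^k/k! (terms k=0..1) = 1.00000 + 1.57926 = 2.57926
Tail: a^2/(2!(1−ρ)) = 2.49405/(2·0.2104) = 5.92775
P₀ = 1/(2.57926 + 5.92775) = 1/8.50701 = 0.117550

Final: 0.117550


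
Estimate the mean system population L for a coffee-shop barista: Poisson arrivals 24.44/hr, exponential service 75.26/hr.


ρ = λ/μ = 24.44/75.26 = 0.3247
L = ρ/(1−ρ) = 0.3247/(1 − 0.3247) = 0.3247/0.6753 = 0.4809

Final: 0.4809


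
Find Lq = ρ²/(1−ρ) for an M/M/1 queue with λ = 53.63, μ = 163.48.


ρ = 53.63/163.48 = 0.3281
Lq = ρ²/(1−ρ) = 0.1076/0.6719 = 0.1602

Final: 0.1602


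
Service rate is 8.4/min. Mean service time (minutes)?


Mean service time = 1/μ = 1/8.4 minute = 0.11905 minute
In minutes: 0.11905 × 1 = 0.1190 min

Final: 0.1190 min


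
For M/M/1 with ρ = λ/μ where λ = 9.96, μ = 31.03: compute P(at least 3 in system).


ρ = 9.96/31.03 = 0.3210
P(N ≥ n) = ρ^n = 0.3210^3 = 0.033070

Final: 0.033070


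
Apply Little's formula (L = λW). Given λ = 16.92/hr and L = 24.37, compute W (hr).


W = L/λ = 24.37/16.92 = 1.4403 hr

Final: 1.4403 hr


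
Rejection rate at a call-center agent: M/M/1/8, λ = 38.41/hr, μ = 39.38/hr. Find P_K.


ρ = λ/μ = 38.41/39.38 = 0.9754
P_K = (1−ρ)ρ^K/(1−ρ^(K+1)) = (0.02463·0.819122)/(1 − 0.798946)
= 0.020176/0.201054 = 0.100353

Final: 0.100353


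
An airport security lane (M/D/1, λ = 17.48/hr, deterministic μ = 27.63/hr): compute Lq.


ρ = 17.48/27.63 = 0.6326
M/D/1: Lq = ρ²/(2(1−ρ)) = 0.4002/(2·0.3674) = 0.54476

Final: 0.54476


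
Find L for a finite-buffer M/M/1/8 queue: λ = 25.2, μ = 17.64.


ρ = 25.2/17.64 = 1.4286
L = ρ[1 − (K+1)ρ^K + Kρ^(K+1)] / [(1−ρ)(1−ρ^(K+1))]
Numerator: 1.4286·(1 − 9·17.346653 + 8·24.780932) = 61.610835
Denominator: (-0.4286)·(-23.780932) = 10.191828
L = 61.610835/10.191828 = 6.0451

Final: 6.0451


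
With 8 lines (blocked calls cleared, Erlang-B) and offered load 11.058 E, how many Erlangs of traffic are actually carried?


B(8,11.058) = 0.385191 (Erlang-B)
Carried load = a(1 − B) = 11.058·(1 − 0.385191) = 11.058·0.614809 = 6.7986 E

Final: 6.7986 Erlangs


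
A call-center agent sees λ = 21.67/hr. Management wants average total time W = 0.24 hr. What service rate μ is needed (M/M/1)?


W = 1/(μ−λ) ⇒ μ − λ = 1/W = 1/0.24 = 4.1667
μ = λ + 1/W = 21.67 + 4.1667 = 25.8367 per hr

Final: 25.8367 /hr


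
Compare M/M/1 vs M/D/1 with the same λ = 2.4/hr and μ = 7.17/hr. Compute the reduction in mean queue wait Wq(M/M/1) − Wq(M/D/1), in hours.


ρ = 2.4/7.17 = 0.3347
Wq(M/M/1) = ρ/(μ−λ) = 0.3347/4.77 = 0.07017 hr
Wq(M/D/1) = ρ/(2(μ−λ)) = 0.03509 hr
Savings = 0.07017 − 0.03509 = 0.03509 hr

Final: 0.03509 hr


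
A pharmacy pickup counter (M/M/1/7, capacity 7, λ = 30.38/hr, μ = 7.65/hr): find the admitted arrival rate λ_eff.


ρ = 3.9712; P_K = (1−ρ)ρ^7/(1−ρ^8) = 0.748202
λ_eff = λ(1 − P_K) = 30.38·(1 − 0.748202) = 30.38·0.251798 = 7.6496 /hr

Final: 7.6496 /hr


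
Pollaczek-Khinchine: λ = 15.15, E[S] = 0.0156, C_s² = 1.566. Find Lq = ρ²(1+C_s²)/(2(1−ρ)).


ρ = λ·E[S] = 15.15·0.0156 = 0.2363
Lq = ρ²(1+C_s²)/(2(1−ρ)) = 0.05586·(1+1.566)/(2·0.7637)
= 0.05586·2.5660/1.5273 = 0.09384

Final: 0.09384


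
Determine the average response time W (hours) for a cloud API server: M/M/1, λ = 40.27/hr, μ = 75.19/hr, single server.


W = 1/(μ−λ) = 1/(75.19 − 40.27) = 1/34.92 = 0.02864 hr

Final: 0.02864 hr


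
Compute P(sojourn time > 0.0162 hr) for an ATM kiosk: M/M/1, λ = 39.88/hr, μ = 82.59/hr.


W ~ Exponential(μ−λ) for M/M/1.
μ − λ = 82.59 − 39.88 = 42.7100
P(W > t) = e^{−(μ−λ)t} = e^{−0.6919} = 0.500623

Final: 0.500623


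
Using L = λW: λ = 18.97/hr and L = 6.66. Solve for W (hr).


W = L/λ = 6.66/18.97 = 0.3511 hr

Final: 0.3511 hr


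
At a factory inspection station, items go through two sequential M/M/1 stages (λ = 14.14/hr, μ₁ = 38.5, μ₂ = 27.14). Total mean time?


Each node sees arrival rate λ = 14.14/hr (tandem ⇒ throughput preserved).
W₁ = 1/(μ₁−λ) = 1/(38.5−14.14) = 0.04105 hr
W₂ = 1/(μ₂−λ) = 1/(27.14−14.14) = 0.07692 hr
W_total = W₁ + W₂ = 0.04105 + 0.07692 = 0.11797 hr

Final: 0.11797 hr


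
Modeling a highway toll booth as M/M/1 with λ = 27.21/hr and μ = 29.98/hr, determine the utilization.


ρ = λ/μ = 27.21/29.98 = 0.9076

Final: 0.9076


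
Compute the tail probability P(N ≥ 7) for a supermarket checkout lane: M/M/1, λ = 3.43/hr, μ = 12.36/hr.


ρ = 3.43/12.36 = 0.2775
P(N ≥ n) = ρ^n = 0.2775^7 = 0.0001267

Final: 0.0001267


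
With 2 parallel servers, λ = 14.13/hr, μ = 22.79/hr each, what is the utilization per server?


ρ = λ/(cμ) = 14.13/(2·22.79) = 14.13/45.58 = 0.3100

Final: 0.3100


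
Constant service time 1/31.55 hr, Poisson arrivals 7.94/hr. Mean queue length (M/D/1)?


ρ = 7.94/31.55 = 0.2517
M/D/1: Lq = ρ²/(2(1−ρ)) = 0.06333/(2·0.7483) = 0.04232

Final: 0.04232


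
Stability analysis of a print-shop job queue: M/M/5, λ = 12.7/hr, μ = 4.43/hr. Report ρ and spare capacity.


Total capacity cμ = 5·4.43 = 22.15/hr
ρ = λ/(cμ) = 12.7/22.15 = 0.5734
Stable ⇔ ρ < 1: YES
Spare capacity = cμ − λ = 22.15 − 12.7 = 9.45/hr

Final: ρ = 0.5734; stable; margin = 9.45/hr


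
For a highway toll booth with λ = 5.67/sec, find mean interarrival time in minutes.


Mean interarrival time = 1/λ = 1/5.67 second = 0.17637 second
In minutes: 0.17637 × 0.0166667 = 0.002939 min

Final: 0.002939 min


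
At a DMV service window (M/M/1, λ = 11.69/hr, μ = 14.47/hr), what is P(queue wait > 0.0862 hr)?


ρ = 11.69/14.47 = 0.8079
P(Wq > t) = ρ·e^{−(μ−λ)t} = 0.8079·e^{−0.2396}
= 0.8079·0.786914 = 0.635731

Final: 0.635731


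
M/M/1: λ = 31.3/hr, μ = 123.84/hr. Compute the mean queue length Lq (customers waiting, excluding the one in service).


ρ = 31.3/123.84 = 0.2527
Lq = ρ²/(1−ρ) = 0.06388/0.7473 = 0.08549

Final: 0.08549


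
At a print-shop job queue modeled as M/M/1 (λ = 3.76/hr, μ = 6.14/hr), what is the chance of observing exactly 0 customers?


ρ = 3.76/6.14 = 0.6124
P_n = (1−ρ)·ρ^n = (1 − 0.6124)·0.6124^0 = 0.3876·1.000000 = 0.387622

Final: 0.387622


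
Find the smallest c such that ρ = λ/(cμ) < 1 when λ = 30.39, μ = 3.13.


Stability requires cμ > λ ⇔ c > λ/μ.
λ/μ = 30.39/3.13 = 9.7093
Minimum integer c = ⌊9.7093⌋ + 1 = 10
Check: 10·3.13 = 31.30 > 30.39, while 9·3.13 = 28.17 ≤ 30.39

Final: 10 servers


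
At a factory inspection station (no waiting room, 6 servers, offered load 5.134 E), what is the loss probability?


B(c,a) = (a^c/c!) / Σ_{k=0}^{c} a^k/k!
a^6/6! = 25.433299
Σ terms (k=0..6): 1.00000 + 5.13400 + 13.17898 + 22.55362 + 28.94758 + 29.72337 + 25.43330 = 125.970850
B = 25.433299/125.970850 = 0.201898

Final: 0.201898


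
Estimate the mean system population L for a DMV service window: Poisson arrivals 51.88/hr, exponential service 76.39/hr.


ρ = λ/μ = 51.88/76.39 = 0.6791
L = ρ/(1−ρ) = 0.6791/(1 − 0.6791) = 0.6791/0.3209 = 2.1167

Final: 2.1167


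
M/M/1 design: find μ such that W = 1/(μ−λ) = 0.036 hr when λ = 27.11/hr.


W = 1/(μ−λ) ⇒ μ − λ = 1/W = 1/0.036 = 27.7778
μ = λ + 1/W = 27.11 + 27.7778 = 54.8878 per hr

Final: 54.8878 /hr


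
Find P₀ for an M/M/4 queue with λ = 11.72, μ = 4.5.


a = λ/μ = 11.72/4.5 = 2.6044; ρ = a/c = 0.6511
Σ_{k=0}^{3} a^k/k! (terms k=0..3) = 1.00000 + 2.60444 + 3.39157 + 2.94438 = 9.94039
Tail: a^4/(4!(1−ρ)) = 46.01086/(24·0.3489) = 5.49493
P₀ = 1/(9.94039 + 5.49493) = 1/15.43532 = 0.064786

Final: 0.064786


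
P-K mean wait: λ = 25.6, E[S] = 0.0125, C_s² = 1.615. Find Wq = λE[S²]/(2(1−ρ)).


ρ = λ·E[S] = 25.6·0.0125 = 0.3200
E[S²] = E[S]²(1+C_s²) = 0.0125²·(1+1.615) = 0.0004086
Wq = λ·E[S²]/(2(1−ρ)) = 25.6·0.0004086/(2·0.6800) = 0.007691 hr

Final: 0.007691 hr


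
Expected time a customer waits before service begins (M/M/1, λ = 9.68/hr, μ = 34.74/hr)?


ρ = 9.68/34.74 = 0.2786
Wq = ρ/(μ−λ) = 0.2786/(34.74 − 9.68) = 0.2786/25.06 = 0.01112 hr

Final: 0.01112 hr


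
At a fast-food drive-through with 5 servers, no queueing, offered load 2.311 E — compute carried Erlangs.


B(5,2.311) = 0.056189 (Erlang-B)
Carried load = a(1 − B) = 2.311·(1 − 0.056189) = 2.311·0.943811 = 2.1811 E

Final: 2.1811 Erlangs


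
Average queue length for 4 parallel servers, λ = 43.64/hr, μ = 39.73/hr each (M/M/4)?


a = λ/μ = 1.0984; ρ = a/4 = 0.2746
P₀ = 0.332650
Lq = P₀·a^c·ρ / (c!·(1−ρ)²) = 0.332650·1.45568·0.2746/(24·0.52620)
= 0.01053

Final: 0.01053


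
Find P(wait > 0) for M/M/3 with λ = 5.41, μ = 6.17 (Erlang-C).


a = λ/μ = 0.8768; ρ = a/3 = 0.2923
P₀ = 0.413226 (from M/M/c formula)
C(c,a) = [a^c/(c!(1−ρ))]·P₀ = [0.67412/(6·0.7077)]·0.413226
= 0.15875·0.413226 = 0.065601

Final: 0.065601


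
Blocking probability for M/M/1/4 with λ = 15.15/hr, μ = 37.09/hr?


ρ = λ/μ = 15.15/37.09 = 0.4085
P_K = (1−ρ)ρ^K/(1−ρ^(K+1)) = (0.5915·0.027837)/(1 − 0.011370)
= 0.016467/0.988630 = 0.016656

Final: 0.016656


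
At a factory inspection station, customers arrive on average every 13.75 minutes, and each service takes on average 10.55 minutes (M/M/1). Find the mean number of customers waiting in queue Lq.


λ = 60/13.75 = 4.3636 /hr
μ = 60/10.55 = 5.6872 /hr
ρ = λ/μ = 4.3636/5.6872 = 0.7673
Lq = ρ²/(1−ρ) = 0.5887/0.2327 = 2.5296

Final: 2.5296


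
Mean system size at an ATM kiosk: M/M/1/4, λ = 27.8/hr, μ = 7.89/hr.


ρ = 27.8/7.89 = 3.5234
L = ρ[1 − (K+1)ρ^K + Kρ^(K+1)] / [(1−ρ)(1−ρ^(K+1))]
Numerator: 3.5234·(1 − 5·154.124319 + 4·543.048932) = 4941.896177
Denominator: (-2.5234)·(-542.048932) = 1367.831968
L = 4941.896177/1367.831968 = 3.6129

Final: 3.6129


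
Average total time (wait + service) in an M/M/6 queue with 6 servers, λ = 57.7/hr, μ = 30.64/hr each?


a = 1.8832; ρ = 0.3139; P₀ = 0.151953
Lq = P₀·a^c·ρ/(c!(1−ρ)²) = 0.006275
Wq = Lq/λ = 0.006275/57.7 = 0.0001088 hr
W = Wq + 1/μ = 0.0001088 + 0.03264 = 0.03275 hr

Final: 0.03275 hr


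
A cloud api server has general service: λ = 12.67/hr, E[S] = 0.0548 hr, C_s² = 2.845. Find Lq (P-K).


ρ = λ·E[S] = 12.67·0.0548 = 0.6943
Lq = ρ²(1+C_s²)/(2(1−ρ)) = 0.4821·(1+2.845)/(2·0.3057)
= 0.4821·3.8450/0.6114 = 3.03185

Final: 3.03185


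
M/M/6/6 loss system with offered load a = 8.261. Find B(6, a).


B(c,a) = (a^c/c!) / Σ_{k=0}^{c} a^k/k!
a^6/6! = 441.431415
Σ terms (k=0..6): 1.00000 + 8.26100 + 34.12206 + 93.96078 + 194.05250 + 320.61354 + 441.43141 = 1093.441302
B = 441.431415/1093.441302 = 0.403708

Final: 0.403708


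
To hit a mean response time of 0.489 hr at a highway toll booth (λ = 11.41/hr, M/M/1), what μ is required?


W = 1/(μ−λ) ⇒ μ − λ = 1/W = 1/0.489 = 2.0450
μ = λ + 1/W = 11.41 + 2.0450 = 13.4550 per hr

Final: 13.4550 /hr


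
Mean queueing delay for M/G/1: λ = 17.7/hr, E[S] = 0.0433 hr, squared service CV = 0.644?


ρ = λ·E[S] = 17.7·0.0433 = 0.7664
E[S²] = E[S]²(1+C_s²) = 0.0433²·(1+0.644) = 0.003082
Wq = λ·E[S²]/(2(1−ρ)) = 17.7·0.003082/(2·0.2336) = 0.11678 hr

Final: 0.11678 hr


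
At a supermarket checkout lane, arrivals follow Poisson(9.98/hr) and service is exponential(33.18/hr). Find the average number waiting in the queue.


ρ = 9.98/33.18 = 0.3008
Lq = ρ²/(1−ρ) = 0.09047/0.6992 = 0.1294

Final: 0.1294


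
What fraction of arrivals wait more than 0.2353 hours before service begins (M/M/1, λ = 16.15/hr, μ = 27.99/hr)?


ρ = 16.15/27.99 = 0.5770
P(Wq > t) = ρ·e^{−(μ−λ)t} = 0.5770·e^{−2.7860}
= 0.5770·0.061670 = 0.035583

Final: 0.035583


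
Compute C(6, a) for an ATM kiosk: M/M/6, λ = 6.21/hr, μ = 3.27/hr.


a = λ/μ = 1.8991; ρ = a/6 = 0.3165
P₀ = 0.149544 (from M/M/c formula)
C(c,a) = [a^c/(c!(1−ρ))]·P₀ = [46.90975/(720·0.6835)]·0.149544
= 0.09532·0.149544 = 0.014255

Final: 0.014255


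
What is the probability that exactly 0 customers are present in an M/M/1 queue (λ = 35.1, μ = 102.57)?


ρ = 35.1/102.57 = 0.3422
P_n = (1−ρ)·ρ^n = (1 − 0.3422)·0.3422^0 = 0.6578·1.000000 = 0.657795

Final: 0.657795


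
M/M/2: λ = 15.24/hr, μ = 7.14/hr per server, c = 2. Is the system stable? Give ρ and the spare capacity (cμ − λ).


Total capacity cμ = 2·7.14 = 14.28/hr
ρ = λ/(cμ) = 15.24/14.28 = 1.0672
Stable ⇔ ρ < 1: NO
Spare capacity = cμ − λ = 14.28 − 15.24 = -0.96/hr

Final: ρ = 1.0672; unstable; margin = -0.96/hr


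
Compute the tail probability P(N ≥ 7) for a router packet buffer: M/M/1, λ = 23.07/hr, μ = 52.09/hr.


ρ = 23.07/52.09 = 0.4429
P(N ≥ n) = ρ^n = 0.4429^7 = 0.003342

Final: 0.003342


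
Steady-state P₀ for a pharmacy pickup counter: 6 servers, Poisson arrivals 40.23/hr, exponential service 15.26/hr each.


a = λ/μ = 40.23/15.26 = 2.6363; ρ = a/c = 0.4394
Σ_{k=0}^{5} a^k/k! (terms k=0..5) = 1.00000 + 2.63630 + 3.47505 + 3.05376 + 2.01266 + 1.06120 = 13.23898
Tail: a^6/(6!(1−ρ)) = 335.71674/(720·0.5606) = 0.83172
P₀ = 1/(13.23898 + 0.83172) = 1/14.07069 = 0.071070

Final: 0.071070


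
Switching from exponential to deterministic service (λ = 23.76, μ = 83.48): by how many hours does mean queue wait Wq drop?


ρ = 23.76/83.48 = 0.2846
Wq(M/M/1) = ρ/(μ−λ) = 0.2846/59.72 = 0.004766 hr
Wq(M/D/1) = ρ/(2(μ−λ)) = 0.002383 hr
Savings = 0.004766 − 0.002383 = 0.002383 hr

Final: 0.002383 hr


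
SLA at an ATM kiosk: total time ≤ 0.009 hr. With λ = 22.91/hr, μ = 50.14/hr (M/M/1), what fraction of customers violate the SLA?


W ~ Exponential(μ−λ) for M/M/1.
μ − λ = 50.14 − 22.91 = 27.2300
P(W > t) = e^{−(μ−λ)t} = e^{−0.2451} = 0.782650

Final: 0.782650


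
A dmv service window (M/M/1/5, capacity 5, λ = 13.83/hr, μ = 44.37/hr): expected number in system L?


ρ = 13.83/44.37 = 0.3117
L = ρ[1 − (K+1)ρ^K + Kρ^(K+1)] / [(1−ρ)(1−ρ^(K+1))]
Numerator: 0.3117·(1 − 6·0.002942 + 5·0.0009171) = 0.307624
Denominator: (0.6883)·(0.999083) = 0.687672
L = 0.307624/0.687672 = 0.4473

Final: 0.4473


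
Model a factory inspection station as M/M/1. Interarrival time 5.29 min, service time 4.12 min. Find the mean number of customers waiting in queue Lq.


λ = 60/5.29 = 11.3422 /hr
μ = 60/4.12 = 14.5631 /hr
ρ = λ/μ = 11.3422/14.5631 = 0.7788
Lq = ρ²/(1−ρ) = 0.6066/0.2212 = 2.7425

Final: 2.7425


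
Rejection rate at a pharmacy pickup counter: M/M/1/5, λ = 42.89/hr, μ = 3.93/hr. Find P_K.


ρ = λ/μ = 42.89/3.93 = 10.9135
P_K = (1−ρ)ρ^K/(1−ρ^(K+1)) = (-9.9135·154816.583544)/(1 − 1689588.617865)
= -1534772.034321/-1689587.617865 = 0.908371

Final: 0.908371


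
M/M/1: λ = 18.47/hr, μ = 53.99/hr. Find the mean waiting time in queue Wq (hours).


ρ = 18.47/53.99 = 0.3421
Wq = ρ/(μ−λ) = 0.3421/(53.99 − 18.47) = 0.3421/35.52 = 0.009631 hr

Final: 0.009631 hr


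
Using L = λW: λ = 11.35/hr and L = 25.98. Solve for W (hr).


W = L/λ = 25.98/11.35 = 2.2890 hr

Final: 2.2890 hr


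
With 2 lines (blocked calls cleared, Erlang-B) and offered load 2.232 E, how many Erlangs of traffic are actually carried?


B(2,2.232) = 0.435253 (Erlang-B)
Carried load = a(1 − B) = 2.232·(1 − 0.435253) = 2.232·0.564747 = 1.2605 E

Final: 1.2605 Erlangs


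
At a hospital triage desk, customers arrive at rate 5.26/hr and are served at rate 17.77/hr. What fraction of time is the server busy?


ρ = λ/μ = 5.26/17.77 = 0.2960

Final: 0.2960


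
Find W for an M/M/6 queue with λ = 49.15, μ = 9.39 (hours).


a = 5.2343; ρ = 0.8724; P₀ = 0.003015
Lq = P₀·a^c·ρ/(c!(1−ρ)²) = 4.61301
Wq = Lq/λ = 4.61301/49.15 = 0.09386 hr
W = Wq + 1/μ = 0.09386 + 0.10650 = 0.20035 hr

Final: 0.20035 hr


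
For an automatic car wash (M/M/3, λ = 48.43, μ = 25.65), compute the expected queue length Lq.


a = λ/μ = 1.8881; ρ = a/3 = 0.6294
P₀ = 0.129914
Lq = P₀·a^c·ρ / (c!·(1−ρ)²) = 0.129914·6.73103·0.6294/(6·0.13737)
= 0.66774

Final: 0.66774


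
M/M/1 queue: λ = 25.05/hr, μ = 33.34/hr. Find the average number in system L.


ρ = λ/μ = 25.05/33.34 = 0.7513
L = ρ/(1−ρ) = 0.7513/(1 − 0.7513) = 0.7513/0.2487 = 3.0217

Final: 3.0217


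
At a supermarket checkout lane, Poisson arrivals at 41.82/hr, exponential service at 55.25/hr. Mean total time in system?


W = 1/(μ−λ) = 1/(55.25 − 41.82) = 1/13.43 = 0.07446 hr

Final: 0.07446 hr


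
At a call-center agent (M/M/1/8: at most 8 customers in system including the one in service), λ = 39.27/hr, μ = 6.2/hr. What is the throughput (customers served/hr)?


ρ = 6.3339; P_K = (1−ρ)ρ^8/(1−ρ^9) = 0.842119
λ_eff = λ(1 − P_K) = 39.27·(1 − 0.842119) = 39.27·0.157881 = 6.2000 /hr

Final: 6.2000 /hr


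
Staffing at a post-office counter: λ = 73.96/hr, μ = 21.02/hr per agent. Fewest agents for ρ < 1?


Stability requires cμ > λ ⇔ c > λ/μ.
λ/μ = 73.96/21.02 = 3.5186
Minimum integer c = ⌊3.5186⌋ + 1 = 4
Check: 4·21.02 = 84.08 > 73.96, while 3·21.02 = 63.06 ≤ 73.96

Final: 4 servers


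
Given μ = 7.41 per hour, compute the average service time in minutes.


Mean service time = 1/μ = 1/7.41 hour = 0.13495 hour
In minutes: 0.13495 × 60 = 8.0972 min

Final: 8.0972 min


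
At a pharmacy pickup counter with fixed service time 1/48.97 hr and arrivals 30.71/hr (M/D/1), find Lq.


ρ = 30.71/48.97 = 0.6271
M/D/1: Lq = ρ²/(2(1−ρ)) = 0.3933/(2·0.3729) = 0.52735

Final: 0.52735


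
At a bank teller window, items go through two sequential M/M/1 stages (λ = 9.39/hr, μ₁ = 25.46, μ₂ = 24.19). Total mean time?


Each node sees arrival rate λ = 9.39/hr (tandem ⇒ throughput preserved).
W₁ = 1/(μ₁−λ) = 1/(25.46−9.39) = 0.06223 hr
W₂ = 1/(μ₂−λ) = 1/(24.19−9.39) = 0.06757 hr
W_total = W₁ + W₂ = 0.06223 + 0.06757 = 0.12980 hr

Final: 0.12980 hr


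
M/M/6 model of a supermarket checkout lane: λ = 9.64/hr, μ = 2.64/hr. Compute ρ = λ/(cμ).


ρ = λ/(cμ) = 9.64/(6·2.64) = 9.64/15.84 = 0.6086

Final: 0.6086


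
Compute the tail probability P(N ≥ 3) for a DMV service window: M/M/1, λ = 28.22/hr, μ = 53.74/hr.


ρ = 28.22/53.74 = 0.5251
P(N ≥ n) = ρ^n = 0.5251^3 = 0.144803

Final: 0.144803


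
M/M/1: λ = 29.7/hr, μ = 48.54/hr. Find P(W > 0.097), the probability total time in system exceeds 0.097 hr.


W ~ Exponential(μ−λ) for M/M/1.
μ − λ = 48.54 − 29.7 = 18.8400
P(W > t) = e^{−(μ−λ)t} = e^{−1.8275} = 0.160818

Final: 0.160818


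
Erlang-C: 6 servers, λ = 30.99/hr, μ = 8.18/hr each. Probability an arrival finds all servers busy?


a = λ/μ = 3.7885; ρ = a/6 = 0.6314
P₀ = 0.021161 (from M/M/c formula)
C(c,a) = [a^c/(c!(1−ρ))]·P₀ = [2956.71616/(720·0.3686)]·0.021161
= 11.14149·0.021161 = 0.235768

Final: 0.235768


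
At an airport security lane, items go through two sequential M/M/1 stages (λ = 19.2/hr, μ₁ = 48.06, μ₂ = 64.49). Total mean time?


Each node sees arrival rate λ = 19.2/hr (tandem ⇒ throughput preserved).
W₁ = 1/(μ₁−λ) = 1/(48.06−19.2) = 0.03465 hr
W₂ = 1/(μ₂−λ) = 1/(64.49−19.2) = 0.02208 hr
W_total = W₁ + W₂ = 0.03465 + 0.02208 = 0.05673 hr

Final: 0.05673 hr


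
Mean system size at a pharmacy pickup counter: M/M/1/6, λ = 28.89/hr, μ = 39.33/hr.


ρ = 28.89/39.33 = 0.7346
L = ρ[1 − (K+1)ρ^K + Kρ^(K+1)] / [(1−ρ)(1−ρ^(K+1))]
Numerator: 0.7346·(1 − 7·0.157087 + 6·0.115389) = 0.435387
Denominator: (0.2654)·(0.884611) = 0.234817
L = 0.435387/0.234817 = 1.8542

Final: 1.8542


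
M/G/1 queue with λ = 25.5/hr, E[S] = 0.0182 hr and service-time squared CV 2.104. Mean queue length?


ρ = λ·E[S] = 25.5·0.0182 = 0.4641
Lq = ρ²(1+C_s²)/(2(1−ρ)) = 0.2154·(1+2.104)/(2·0.5359)
= 0.2154·3.1040/1.0718 = 0.62378

Final: 0.62378


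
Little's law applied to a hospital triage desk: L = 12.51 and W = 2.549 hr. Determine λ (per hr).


λ = L/W = 12.51/2.549 = 4.9078 /hr

Final: 4.9078 /hr


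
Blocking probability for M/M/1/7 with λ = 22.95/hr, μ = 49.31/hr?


ρ = λ/μ = 22.95/49.31 = 0.4654
P_K = (1−ρ)ρ^K/(1−ρ^(K+1)) = (0.5346·0.004731)/(1 − 0.002202)
= 0.002529/0.997798 = 0.002535

Final: 0.002535


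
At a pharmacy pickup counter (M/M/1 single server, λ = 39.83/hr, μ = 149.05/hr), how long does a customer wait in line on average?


ρ = 39.83/149.05 = 0.2672
Wq = ρ/(μ−λ) = 0.2672/(149.05 − 39.83) = 0.2672/109.22 = 0.002447 hr

Final: 0.002447 hr


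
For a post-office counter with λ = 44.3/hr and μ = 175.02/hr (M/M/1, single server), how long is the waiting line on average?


ρ = 44.3/175.02 = 0.2531
Lq = ρ²/(1−ρ) = 0.06407/0.7469 = 0.08578

Final: 0.08578


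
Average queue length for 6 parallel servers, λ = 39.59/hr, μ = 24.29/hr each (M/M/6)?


a = λ/μ = 1.6299; ρ = a/6 = 0.2716
P₀ = 0.195869
Lq = P₀·a^c·ρ / (c!·(1−ρ)²) = 0.195869·18.74770·0.2716/(720·0.53050)
= 0.002612

Final: 0.002612


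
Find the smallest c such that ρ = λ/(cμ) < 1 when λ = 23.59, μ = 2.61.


Stability requires cμ > λ ⇔ c > λ/μ.
λ/μ = 23.59/2.61 = 9.0383
Minimum integer c = ⌊9.0383⌋ + 1 = 10
Check: 10·2.61 = 26.10 > 23.59, while 9·2.61 = 23.49 ≤ 23.59

Final: 10 servers


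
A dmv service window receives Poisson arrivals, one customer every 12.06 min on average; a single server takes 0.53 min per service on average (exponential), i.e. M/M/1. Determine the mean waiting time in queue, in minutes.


λ = 60/12.06 = 4.9751 /hr
μ = 60/0.53 = 113.2075 /hr
ρ = λ/μ = 4.9751/113.2075 = 0.04395
Wq = ρ/(μ−λ) = 0.04395/(113.2075−4.9751) = 0.0004060 hr
In minutes: 0.0004060·60 = 0.02436 min

Final: 0.02436 min


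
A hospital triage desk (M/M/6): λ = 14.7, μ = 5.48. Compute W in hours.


a = 2.6825; ρ = 0.4471; P₀ = 0.067805
Lq = P₀·a^c·ρ/(c!(1−ρ)²) = 0.05131
Wq = Lq/λ = 0.05131/14.7 = 0.003491 hr
W = Wq + 1/μ = 0.003491 + 0.18248 = 0.18597 hr

Final: 0.18597 hr


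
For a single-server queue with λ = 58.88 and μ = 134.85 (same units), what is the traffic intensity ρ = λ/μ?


ρ = λ/μ = 58.88/134.85 = 0.4366

Final: 0.4366


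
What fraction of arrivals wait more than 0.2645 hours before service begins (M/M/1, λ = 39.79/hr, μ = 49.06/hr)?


ρ = 39.79/49.06 = 0.8110
P(Wq > t) = ρ·e^{−(μ−λ)t} = 0.8110·e^{−2.4519}
= 0.8110·0.086128 = 0.069854

Final: 0.069854


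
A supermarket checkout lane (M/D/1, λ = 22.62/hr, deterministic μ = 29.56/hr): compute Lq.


ρ = 22.62/29.56 = 0.7652
M/D/1: Lq = ρ²/(2(1−ρ)) = 0.5856/(2·0.2348) = 1.24707

Final: 1.24707


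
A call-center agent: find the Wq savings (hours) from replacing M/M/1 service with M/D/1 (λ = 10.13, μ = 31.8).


ρ = 10.13/31.8 = 0.3186
Wq(M/M/1) = ρ/(μ−λ) = 0.3186/21.67 = 0.01470 hr
Wq(M/D/1) = ρ/(2(μ−λ)) = 0.007350 hr
Savings = 0.01470 − 0.007350 = 0.007350 hr

Final: 0.007350 hr


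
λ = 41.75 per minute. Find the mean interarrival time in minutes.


Mean interarrival time = 1/λ = 1/41.75 minute = 0.02395 minute
In minutes: 0.02395 × 1 = 0.02395 min

Final: 0.02395 min


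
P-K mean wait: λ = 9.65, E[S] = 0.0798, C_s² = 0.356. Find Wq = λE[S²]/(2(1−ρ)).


ρ = λ·E[S] = 9.65·0.0798 = 0.7701
E[S²] = E[S]²(1+C_s²) = 0.0798²·(1+0.356) = 0.008635
Wq = λ·E[S²]/(2(1−ρ)) = 9.65·0.008635/(2·0.2299) = 0.18120 hr

Final: 0.18120 hr


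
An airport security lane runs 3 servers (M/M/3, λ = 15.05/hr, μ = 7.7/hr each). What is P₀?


a = λ/μ = 15.05/7.7 = 1.9545; ρ = a/c = 0.6515
Σ_{k=0}^{2} a^k/k! (terms k=0..2) = 1.00000 + 1.95455 + 1.91012 = 4.86467
Tail: a^3/(3!(1−ρ)) = 7.46685/(6·0.3485) = 3.57110
P₀ = 1/(4.86467 + 3.57110) = 1/8.43577 = 0.118543

Final: 0.118543


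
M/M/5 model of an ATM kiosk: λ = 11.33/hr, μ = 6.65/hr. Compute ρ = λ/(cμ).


ρ = λ/(cμ) = 11.33/(5·6.65) = 11.33/33.25 = 0.3408

Final: 0.3408


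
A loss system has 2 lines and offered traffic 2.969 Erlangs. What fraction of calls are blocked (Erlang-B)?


B(c,a) = (a^c/c!) / Σ_{k=0}^{c} a^k/k!
a^2/2! = 4.407480
Σ terms (k=0..2): 1.00000 + 2.96900 + 4.40748 = 8.376480
B = 4.407480/8.376480 = 0.526173

Final: 0.526173


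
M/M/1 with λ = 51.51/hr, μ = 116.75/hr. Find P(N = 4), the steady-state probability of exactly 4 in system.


ρ = 51.51/116.75 = 0.4412
P_n = (1−ρ)·ρ^n = (1 − 0.4412)·0.4412^4 = 0.5588·0.037891 = 0.021174

Final: 0.021174


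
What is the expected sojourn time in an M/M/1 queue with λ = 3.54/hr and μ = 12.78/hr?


W = 1/(μ−λ) = 1/(12.78 − 3.54) = 1/9.24 = 0.1082 hr

Final: 0.1082 hr


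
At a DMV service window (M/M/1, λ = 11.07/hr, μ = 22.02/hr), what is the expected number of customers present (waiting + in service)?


ρ = λ/μ = 11.07/22.02 = 0.5027
L = ρ/(1−ρ) = 0.5027/(1 − 0.5027) = 0.5027/0.4973 = 1.0110

Final: 1.0110


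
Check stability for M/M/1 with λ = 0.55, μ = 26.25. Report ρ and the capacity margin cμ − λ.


Total capacity cμ = 1·26.25 = 26.25/hr
ρ = λ/(cμ) = 0.55/26.25 = 0.02095
Stable ⇔ ρ < 1: YES
Spare capacity = cμ − λ = 26.25 − 0.55 = 25.70/hr

Final: ρ = 0.02095; stable; margin = 25.70/hr


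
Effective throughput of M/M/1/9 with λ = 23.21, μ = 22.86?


ρ = 1.0153; P_K = (1−ρ)ρ^9/(1−ρ^10) = 0.106975
λ_eff = λ(1 − P_K) = 23.21·(1 − 0.106975) = 23.21·0.893025 = 20.7271 /hr

Final: 20.7271 /hr


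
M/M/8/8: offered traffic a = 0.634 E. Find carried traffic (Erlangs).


B(8,0.634) = 0.0000003434 (Erlang-B)
Carried load = a(1 − B) = 0.634·(1 − 0.0000003434) = 0.634·1.000000 = 0.6340 E

Final: 0.6340 Erlangs


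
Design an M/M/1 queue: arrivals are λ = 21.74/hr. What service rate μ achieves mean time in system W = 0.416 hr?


W = 1/(μ−λ) ⇒ μ − λ = 1/W = 1/0.416 = 2.4038
μ = λ + 1/W = 21.74 + 2.4038 = 24.1438 per hr

Final: 24.1438 /hr


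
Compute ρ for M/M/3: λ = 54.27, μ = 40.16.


ρ = λ/(cμ) = 54.27/(3·40.16) = 54.27/120.48 = 0.4504

Final: 0.4504


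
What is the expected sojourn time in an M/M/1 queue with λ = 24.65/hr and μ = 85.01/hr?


W = 1/(μ−λ) = 1/(85.01 − 24.65) = 1/60.36 = 0.01657 hr

Final: 0.01657 hr


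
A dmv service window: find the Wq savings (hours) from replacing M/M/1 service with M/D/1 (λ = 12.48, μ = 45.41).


ρ = 12.48/45.41 = 0.2748
Wq(M/M/1) = ρ/(μ−λ) = 0.2748/32.93 = 0.008346 hr
Wq(M/D/1) = ρ/(2(μ−λ)) = 0.004173 hr
Savings = 0.008346 − 0.004173 = 0.004173 hr

Final: 0.004173 hr


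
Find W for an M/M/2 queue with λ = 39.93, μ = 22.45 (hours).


a = 1.7786; ρ = 0.8893; P₀ = 0.058588
Lq = P₀·a^c·ρ/(c!(1−ρ)²) = 6.72629
Wq = Lq/λ = 6.72629/39.93 = 0.16845 hr
W = Wq + 1/μ = 0.16845 + 0.04454 = 0.21300 hr

Final: 0.21300 hr


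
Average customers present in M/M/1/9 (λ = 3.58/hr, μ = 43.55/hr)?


ρ = 3.58/43.55 = 0.08220
L = ρ[1 − (K+1)ρ^K + Kρ^(K+1)] / [(1−ρ)(1−ρ^(K+1))]
Numerator: 0.08220·(1 − 10·1.714e-10 + 9·1.409e-11) = 0.082204
Denominator: (0.9178)·(1.000000) = 0.917796
L = 0.082204/0.917796 = 0.08957

Final: 0.08957


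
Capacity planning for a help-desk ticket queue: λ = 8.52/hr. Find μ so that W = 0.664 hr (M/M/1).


W = 1/(μ−λ) ⇒ μ − λ = 1/W = 1/0.664 = 1.5060
μ = λ + 1/W = 8.52 + 1.5060 = 10.0260 per hr

Final: 10.0260 /hr


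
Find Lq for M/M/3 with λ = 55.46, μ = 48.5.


a = λ/μ = 1.1435; ρ = a/3 = 0.3812
P₀ = 0.312498
Lq = P₀·a^c·ρ / (c!·(1−ρ)²) = 0.312498·1.49525·0.3812/(6·0.38295)
= 0.07751

Final: 0.07751


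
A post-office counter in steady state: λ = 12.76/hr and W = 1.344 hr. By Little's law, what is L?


L = λW = 12.76·1.344 = 17.1494

Final: 17.1494


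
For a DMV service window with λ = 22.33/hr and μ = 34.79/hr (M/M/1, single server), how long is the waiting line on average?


ρ = 22.33/34.79 = 0.6419
Lq = ρ²/(1−ρ) = 0.4120/0.3581 = 1.1503

Final: 1.1503


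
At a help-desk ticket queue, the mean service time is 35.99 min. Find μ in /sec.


μ = 1/(service time) in consistent units.
1 second = 0.0166667 min, so μ = 0.0166667/35.99 = 0.0004631 per second

Final: 0.0004631 /sec
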